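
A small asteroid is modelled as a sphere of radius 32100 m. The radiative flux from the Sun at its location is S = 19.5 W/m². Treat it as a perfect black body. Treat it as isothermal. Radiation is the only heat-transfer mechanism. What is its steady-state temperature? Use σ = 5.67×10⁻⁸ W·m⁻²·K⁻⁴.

At equilibrium, absorbed power = emitted power.
Absorbing cross-section = πr² = 3.237×10⁹ m²; emitting surface = 4πr² = 1.295×10¹⁰ m² (ratio 4).
S·A_cross = εσ·A_surf·T⁴  ⇒  T⁴ = S/(4σ).
T⁴ = 1.00·19.5/(4·5.67×10⁻⁸) = 8.598×10⁷ K⁴.
T = (8.598×10⁷)^(1/4).

T ≈ 96.3 K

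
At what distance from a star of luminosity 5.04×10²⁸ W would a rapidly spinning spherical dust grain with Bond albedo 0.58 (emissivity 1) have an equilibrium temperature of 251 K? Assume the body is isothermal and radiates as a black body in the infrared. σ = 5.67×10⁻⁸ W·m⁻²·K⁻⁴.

d ≈ 1.37×10¹² m

For an isothermal black-emitting sphere, (1−a)S·πr² = σ·4πr²·T⁴ ⇒ S = 4σT⁴/(1−a).
S = 4·5.67×10⁻⁸·(251)⁴/0.420 = 2143 W/m².
Flux falls as S = L/(4πd²), so d = √(L/(4πS)) = √(5.04×10²⁸/(4π·2143)).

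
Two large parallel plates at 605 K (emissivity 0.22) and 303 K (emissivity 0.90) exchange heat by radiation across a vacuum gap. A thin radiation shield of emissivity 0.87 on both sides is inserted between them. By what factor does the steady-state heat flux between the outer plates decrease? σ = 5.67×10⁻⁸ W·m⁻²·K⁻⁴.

Without shield: q₀ = σΔ(T⁴)/(1/ε₁+1/ε₂−1) with denominator 4.657.
With shield the two gaps are in series; the resistances add: (1/ε₁+1/ε_s−1)+(1/ε_s+1/ε₂−1) = 4.695+1.261 = 5.955.
Heat-flux ratio q₀/q = 5.955/4.657.

factor ≈ 1.28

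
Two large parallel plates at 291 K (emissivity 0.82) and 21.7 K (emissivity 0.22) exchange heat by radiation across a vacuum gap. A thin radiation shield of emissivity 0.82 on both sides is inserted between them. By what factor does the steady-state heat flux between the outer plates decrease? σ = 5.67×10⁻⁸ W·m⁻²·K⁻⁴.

Without shield: q₀ = σΔ(T⁴)/(1/ε₁+1/ε₂−1) with denominator 4.765.
With shield the two gaps are in series; the resistances add: (1/ε₁+1/ε_s−1)+(1/ε_s+1/ε₂−1) = 1.439+4.765 = 6.204.
Heat-flux ratio q₀/q = 6.204/4.765.

factor ≈ 1.30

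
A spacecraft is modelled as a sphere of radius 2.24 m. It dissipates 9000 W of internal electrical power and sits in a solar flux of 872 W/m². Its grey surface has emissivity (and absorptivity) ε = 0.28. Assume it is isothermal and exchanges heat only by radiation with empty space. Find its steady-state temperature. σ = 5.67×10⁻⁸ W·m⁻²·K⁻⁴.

At steady state, absorbed solar power + internal power = radiated power.
Absorbed: α·S·A_cross = 0.28·872·15.76 = 3849 W (cross-section πr²).
Total input = 3849 + 9000 = 12850 W.
Radiated: εσ·A_surf·T⁴ with A_surf = 4πr² = 63.05 m².
T⁴ = 12850/(0.28·5.67×10⁻⁸·63.05) = 1.284×10¹⁰ K⁴.

T ≈ 337 K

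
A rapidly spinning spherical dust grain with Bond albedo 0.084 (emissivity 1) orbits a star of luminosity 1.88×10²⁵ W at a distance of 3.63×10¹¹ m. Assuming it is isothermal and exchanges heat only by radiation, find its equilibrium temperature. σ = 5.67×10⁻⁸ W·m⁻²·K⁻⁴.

T ≈ 82.3 K

First find the stellar flux at distance d: S = L/(4πd²) = 1.88×10²⁵/(4π·(3.63×10¹¹)²) = 11.35 W/m².
For an isothermal sphere, absorbed (1−a)S·πr² = emitted σ·4πr²·T⁴, so T⁴ = (1−a)S/(4σ).
T⁴ = 0.916·11.35/(4·5.67×10⁻⁸) = 4.586×10⁷ K⁴.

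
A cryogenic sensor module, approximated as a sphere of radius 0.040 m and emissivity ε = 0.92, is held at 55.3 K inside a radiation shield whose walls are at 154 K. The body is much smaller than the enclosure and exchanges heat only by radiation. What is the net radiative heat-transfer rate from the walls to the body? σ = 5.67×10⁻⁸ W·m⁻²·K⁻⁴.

For a small grey body in a large enclosure: P_net = εσA(T_body⁴ − T_wall⁴).
A = 4πr² = 0.02011 m²; T_body⁴ − T_wall⁴ = 9.352×10⁶ − 5.624×10⁸ = -5.531×10⁸ K⁴.
|P_net| = 0.92·5.67×10⁻⁸·0.02011·5.531×10⁸.

P_net ≈ 0.580 W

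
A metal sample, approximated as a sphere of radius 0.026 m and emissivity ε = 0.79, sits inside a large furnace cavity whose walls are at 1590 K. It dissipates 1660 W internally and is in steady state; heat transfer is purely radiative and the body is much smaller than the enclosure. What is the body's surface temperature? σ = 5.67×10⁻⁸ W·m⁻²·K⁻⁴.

For a small grey body in a large enclosure, net radiated power = εσA(T⁴ − T_w⁴).
Steady state: P = εσA(T⁴ − T_w⁴) with A = 4πr² = 0.008495 m².
T⁴ = P/(εσA) + T_w⁴ = 1660/(0.79·5.67×10⁻⁸·0.008495) + (1590)⁴
    = 4.363×10¹² + 6.391×10¹² = 1.075×10¹³ K⁴.

T ≈ 1810 K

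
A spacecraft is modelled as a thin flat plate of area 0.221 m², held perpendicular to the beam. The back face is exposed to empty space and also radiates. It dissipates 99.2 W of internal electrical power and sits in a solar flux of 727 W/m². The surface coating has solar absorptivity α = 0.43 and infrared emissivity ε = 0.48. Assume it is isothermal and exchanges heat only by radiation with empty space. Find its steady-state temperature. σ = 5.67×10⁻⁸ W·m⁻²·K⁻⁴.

At steady state, absorbed solar power + internal power = radiated power.
Absorbed: α·S·A_cross = 0.43·727·0.2210 = 69.09 W (cross-section A).
Total input = 69.09 + 99.2 = 168.3 W.
Radiated: εσ·A_surf·T⁴ with A_surf = 2A = 0.4420 m².
T⁴ = 168.3/(0.48·5.67×10⁻⁸·0.4420) = 1.399×10¹⁰ K⁴.

T ≈ 344 K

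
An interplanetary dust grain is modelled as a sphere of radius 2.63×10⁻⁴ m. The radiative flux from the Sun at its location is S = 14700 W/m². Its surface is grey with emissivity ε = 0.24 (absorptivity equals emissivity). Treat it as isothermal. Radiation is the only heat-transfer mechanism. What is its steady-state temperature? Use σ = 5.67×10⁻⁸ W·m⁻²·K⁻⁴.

At equilibrium, absorbed power = emitted power.
Absorbing cross-section = πr² = 2.173×10⁻⁷ m²; emitting surface = 4πr² = 8.692×10⁻⁷ m² (ratio 4).
εS·A_cross = εσ·A_surf·T⁴  ⇒  T⁴ = S/(4σ)   (ε cancels).
T⁴ = 14700/(4·5.67×10⁻⁸) = 6.481×10¹⁰ K⁴.
T = (6.481×10¹⁰)^(1/4).

T ≈ 505 K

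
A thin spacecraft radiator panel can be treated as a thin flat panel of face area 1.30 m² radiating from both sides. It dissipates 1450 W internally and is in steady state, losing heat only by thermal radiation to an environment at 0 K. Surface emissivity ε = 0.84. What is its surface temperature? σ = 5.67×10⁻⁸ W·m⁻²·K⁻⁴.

T ≈ 329 K

Steady state: internal power = radiated power, P = εσA T⁴.
Radiating area A = 2·1.30 = 2.600 m².
T⁴ = P/(εσA) = 1450/(0.84·5.67×10⁻⁸·2.600) = 1.171×10¹⁰ K⁴.
T = (1.171×10¹⁰)^(1/4).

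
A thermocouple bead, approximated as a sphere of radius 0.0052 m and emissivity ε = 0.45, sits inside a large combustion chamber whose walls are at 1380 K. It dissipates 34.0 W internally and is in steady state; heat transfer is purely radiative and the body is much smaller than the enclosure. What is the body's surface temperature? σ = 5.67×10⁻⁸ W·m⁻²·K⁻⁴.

T ≈ 1660 K

For a small grey body in a large enclosure, net radiated power = εσA(T⁴ − T_w⁴).
Steady state: P = εσA(T⁴ − T_w⁴) with A = 4πr² = 3.398×10⁻⁴ m².
T⁴ = P/(εσA) + T_w⁴ = 34.0/(0.45·5.67×10⁻⁸·3.398×10⁻⁴) + (1380)⁴
    = 3.922×10¹² + 3.627×10¹² = 7.548×10¹² K⁴.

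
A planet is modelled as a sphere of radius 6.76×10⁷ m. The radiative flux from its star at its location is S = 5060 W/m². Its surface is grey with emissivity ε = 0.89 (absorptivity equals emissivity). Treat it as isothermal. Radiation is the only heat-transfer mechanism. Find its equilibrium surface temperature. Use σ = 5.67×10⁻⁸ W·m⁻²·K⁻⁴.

T ≈ 386 K

At equilibrium, absorbed power = emitted power.
Absorbing cross-section = πr² = 1.436×10¹⁶ m²; emitting surface = 4πr² = 5.743×10¹⁶ m² (ratio 4).
εS·A_cross = εσ·A_surf·T⁴  ⇒  T⁴ = S/(4σ)   (ε cancels).
T⁴ = 5060/(4·5.67×10⁻⁸) = 2.231×10¹⁰ K⁴.
T = (2.231×10¹⁰)^(1/4).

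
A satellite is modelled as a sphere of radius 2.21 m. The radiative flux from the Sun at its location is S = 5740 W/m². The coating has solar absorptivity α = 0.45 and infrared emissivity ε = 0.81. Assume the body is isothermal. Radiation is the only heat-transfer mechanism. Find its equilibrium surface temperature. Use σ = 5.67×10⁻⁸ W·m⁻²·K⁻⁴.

At equilibrium, absorbed power = emitted power.
Absorbing cross-section = πr² = 15.34 m²; emitting surface = 4πr² = 61.38 m² (ratio 4).
αS·A_cross = εσ·A_surf·T⁴  ⇒  T⁴ = αS/(ε·4σ).
T⁴ = 0.450·5740/(0.81·4·5.67×10⁻⁸) = 1.406×10¹⁰ K⁴.
T = (1.406×10¹⁰)^(1/4).

T ≈ 344 K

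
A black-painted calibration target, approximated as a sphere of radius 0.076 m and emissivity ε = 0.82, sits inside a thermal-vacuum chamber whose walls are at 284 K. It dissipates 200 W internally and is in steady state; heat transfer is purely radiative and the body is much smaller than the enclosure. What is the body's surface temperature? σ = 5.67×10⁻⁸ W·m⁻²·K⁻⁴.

T ≈ 506 K

For a small grey body in a large enclosure, net radiated power = εσA(T⁴ − T_w⁴).
Steady state: P = εσA(T⁴ − T_w⁴) with A = 4πr² = 0.07258 m².
T⁴ = P/(εσA) + T_w⁴ = 200/(0.82·5.67×10⁻⁸·0.07258) + (284)⁴
    = 5.926×10¹⁰ + 6.505×10⁹ = 6.577×10¹⁰ K⁴.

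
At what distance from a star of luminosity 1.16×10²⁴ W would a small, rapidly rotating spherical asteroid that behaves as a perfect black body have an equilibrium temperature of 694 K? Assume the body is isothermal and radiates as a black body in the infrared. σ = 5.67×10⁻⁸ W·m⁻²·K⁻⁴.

For an isothermal black-emitting sphere, (1−a)S·πr² = σ·4πr²·T⁴ ⇒ S = 4σT⁴/(1−a).
S = 4·5.67×10⁻⁸·(694)⁴/1.00 = 52610 W/m².
Flux falls as S = L/(4πd²), so d = √(L/(4πS)) = √(1.16×10²⁴/(4π·52610)).

d ≈ 1.32×10⁹ m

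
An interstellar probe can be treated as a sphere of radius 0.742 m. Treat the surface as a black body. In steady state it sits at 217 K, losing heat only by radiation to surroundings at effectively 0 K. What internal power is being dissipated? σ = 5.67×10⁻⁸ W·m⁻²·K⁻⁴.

Steady state: P = εσA T⁴.
A = 4πr² = 6.919 m²; T⁴ = (217)⁴ = 2.217×10⁹ K⁴.
P = 1.0 × 5.67×10⁻⁸ × 6.919 × 2.217×10⁹.

P ≈ 870 W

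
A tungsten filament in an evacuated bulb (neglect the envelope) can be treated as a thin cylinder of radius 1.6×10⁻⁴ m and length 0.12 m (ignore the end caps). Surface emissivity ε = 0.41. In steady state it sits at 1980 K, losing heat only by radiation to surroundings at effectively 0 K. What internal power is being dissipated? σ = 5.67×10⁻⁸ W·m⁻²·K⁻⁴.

Steady state: P = εσA T⁴.
A = 2πrL = 1.206×10⁻⁴ m²; T⁴ = (1980)⁴ = 1.537×10¹³ K⁴.
P = 0.41 × 5.67×10⁻⁸ × 1.206×10⁻⁴ × 1.537×10¹³.

P ≈ 43.1 W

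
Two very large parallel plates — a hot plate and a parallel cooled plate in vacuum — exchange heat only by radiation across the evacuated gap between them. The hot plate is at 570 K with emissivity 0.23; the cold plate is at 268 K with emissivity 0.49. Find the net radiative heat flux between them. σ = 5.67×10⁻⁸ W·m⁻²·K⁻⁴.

For two infinite grey parallel plates, q = σ(T₁⁴ − T₂⁴)/(1/ε₁ + 1/ε₂ − 1).
T₁⁴ − T₂⁴ = 1.056×10¹¹ − 5.159×10⁹ = 1.004×10¹¹ K⁴.
1/ε₁ + 1/ε₂ − 1 = 4.348 + 2.041 − 1 = 5.389.
q = 5.67×10⁻⁸ × 1.004×10¹¹ / 5.389.

q ≈ 1060 W/m²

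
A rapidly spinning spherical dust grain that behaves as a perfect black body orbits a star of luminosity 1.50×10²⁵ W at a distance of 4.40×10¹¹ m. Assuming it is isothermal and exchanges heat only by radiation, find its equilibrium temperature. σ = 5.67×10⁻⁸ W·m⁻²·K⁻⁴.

First find the stellar flux at distance d: S = L/(4πd²) = 1.50×10²⁵/(4π·(4.40×10¹¹)²) = 6.166 W/m².
For an isothermal sphere, absorbed (1−a)S·πr² = emitted σ·4πr²·T⁴, so T⁴ = (1−a)S/(4σ).
T⁴ = 1.00·6.166/(4·5.67×10⁻⁸) = 2.719×10⁷ K⁴.

T ≈ 72.2 K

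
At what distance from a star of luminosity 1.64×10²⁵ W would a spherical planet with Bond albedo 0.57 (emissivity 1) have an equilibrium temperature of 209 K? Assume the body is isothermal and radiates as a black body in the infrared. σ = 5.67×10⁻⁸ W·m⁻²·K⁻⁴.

For an isothermal black-emitting sphere, (1−a)S·πr² = σ·4πr²·T⁴ ⇒ S = 4σT⁴/(1−a).
S = 4·5.67×10⁻⁸·(209)⁴/0.430 = 1006 W/m².
Flux falls as S = L/(4πd²), so d = √(L/(4πS)) = √(1.64×10²⁵/(4π·1006)).

d ≈ 3.60×10¹⁰ m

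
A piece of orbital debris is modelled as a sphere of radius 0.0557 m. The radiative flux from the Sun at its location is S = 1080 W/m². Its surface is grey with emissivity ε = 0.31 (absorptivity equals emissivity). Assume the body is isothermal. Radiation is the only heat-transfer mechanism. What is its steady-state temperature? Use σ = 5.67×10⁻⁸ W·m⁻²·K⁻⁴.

At equilibrium, absorbed power = emitted power.
Absorbing cross-section = πr² = 0.009747 m²; emitting surface = 4πr² = 0.03899 m² (ratio 4).
εS·A_cross = εσ·A_surf·T⁴  ⇒  T⁴ = S/(4σ)   (ε cancels).
T⁴ = 1080/(4·5.67×10⁻⁸) = 4.762×10⁹ K⁴.
T = (4.762×10⁹)^(1/4).

T ≈ 263 K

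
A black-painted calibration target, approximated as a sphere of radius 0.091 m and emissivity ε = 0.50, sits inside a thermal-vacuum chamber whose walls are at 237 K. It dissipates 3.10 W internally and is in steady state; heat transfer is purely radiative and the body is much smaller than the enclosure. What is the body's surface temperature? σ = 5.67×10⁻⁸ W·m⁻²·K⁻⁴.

T ≈ 255 K

For a small grey body in a large enclosure, net radiated power = εσA(T⁴ − T_w⁴).
Steady state: P = εσA(T⁴ − T_w⁴) with A = 4πr² = 0.1041 m².
T⁴ = P/(εσA) + T_w⁴ = 3.10/(0.50·5.67×10⁻⁸·0.1041) + (237)⁴
    = 1.051×10⁹ + 3.155×10⁹ = 4.206×10⁹ K⁴.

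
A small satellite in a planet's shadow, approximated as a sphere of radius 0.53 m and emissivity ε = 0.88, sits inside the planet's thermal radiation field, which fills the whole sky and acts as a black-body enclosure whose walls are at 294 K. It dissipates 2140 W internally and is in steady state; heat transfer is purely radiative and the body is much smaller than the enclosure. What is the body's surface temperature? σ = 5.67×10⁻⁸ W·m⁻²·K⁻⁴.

T ≈ 374 K

For a small grey body in a large enclosure, net radiated power = εσA(T⁴ − T_w⁴).
Steady state: P = εσA(T⁴ − T_w⁴) with A = 4πr² = 3.530 m².
T⁴ = P/(εσA) + T_w⁴ = 2140/(0.88·5.67×10⁻⁸·3.530) + (294)⁴
    = 1.215×10¹⁰ + 7.471×10⁹ = 1.962×10¹⁰ K⁴.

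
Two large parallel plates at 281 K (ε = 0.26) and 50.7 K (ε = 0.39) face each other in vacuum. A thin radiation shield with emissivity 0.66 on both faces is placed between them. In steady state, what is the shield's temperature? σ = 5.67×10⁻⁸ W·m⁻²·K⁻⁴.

In steady state the net flux on the hot side equals that on the cold side.
σ(T₁⁴−T_s⁴)/D₁ = σ(T_s⁴−T₂⁴)/D₂, with D₁ = 1/ε₁+1/ε_s−1 = 4.361, D₂ = 1/ε_s+1/ε₂−1 = 3.079.
Solve for T_s⁴: T_s⁴ = (D₂·T₁⁴ + D₁·T₂⁴)/(D₁+D₂) = 2.584×10⁹ K⁴.

T_s ≈ 225 K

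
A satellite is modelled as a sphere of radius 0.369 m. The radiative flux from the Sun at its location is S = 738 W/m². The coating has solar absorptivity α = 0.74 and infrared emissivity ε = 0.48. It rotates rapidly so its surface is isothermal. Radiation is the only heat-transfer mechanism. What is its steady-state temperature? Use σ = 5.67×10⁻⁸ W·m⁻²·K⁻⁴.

At equilibrium, absorbed power = emitted power.
Absorbing cross-section = πr² = 0.4278 m²; emitting surface = 4πr² = 1.711 m² (ratio 4).
αS·A_cross = εσ·A_surf·T⁴  ⇒  T⁴ = αS/(ε·4σ).
T⁴ = 0.740·738/(0.48·4·5.67×10⁻⁸) = 5.017×10⁹ K⁴.
T = (5.017×10⁹)^(1/4).

T ≈ 266 K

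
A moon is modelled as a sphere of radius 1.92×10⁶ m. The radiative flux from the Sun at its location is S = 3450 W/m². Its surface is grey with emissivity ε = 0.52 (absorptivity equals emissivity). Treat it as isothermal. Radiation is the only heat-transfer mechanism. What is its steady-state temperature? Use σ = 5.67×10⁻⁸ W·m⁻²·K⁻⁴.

T ≈ 351 K

At equilibrium, absorbed power = emitted power.
Absorbing cross-section = πr² = 1.158×10¹³ m²; emitting surface = 4πr² = 4.632×10¹³ m² (ratio 4).
εS·A_cross = εσ·A_surf·T⁴  ⇒  T⁴ = S/(4σ)   (ε cancels).
T⁴ = 3450/(4·5.67×10⁻⁸) = 1.521×10¹⁰ K⁴.
T = (1.521×10¹⁰)^(1/4).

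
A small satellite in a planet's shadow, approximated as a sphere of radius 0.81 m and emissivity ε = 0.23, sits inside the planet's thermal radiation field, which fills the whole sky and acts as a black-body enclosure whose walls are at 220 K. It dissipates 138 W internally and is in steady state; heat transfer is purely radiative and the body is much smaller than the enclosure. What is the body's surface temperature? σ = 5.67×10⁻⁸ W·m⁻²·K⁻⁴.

T ≈ 245 K

For a small grey body in a large enclosure, net radiated power = εσA(T⁴ − T_w⁴).
Steady state: P = εσA(T⁴ − T_w⁴) with A = 4πr² = 8.245 m².
T⁴ = P/(εσA) + T_w⁴ = 138/(0.23·5.67×10⁻⁸·8.245) + (220)⁴
    = 1.283×10⁹ + 2.343×10⁹ = 3.626×10⁹ K⁴.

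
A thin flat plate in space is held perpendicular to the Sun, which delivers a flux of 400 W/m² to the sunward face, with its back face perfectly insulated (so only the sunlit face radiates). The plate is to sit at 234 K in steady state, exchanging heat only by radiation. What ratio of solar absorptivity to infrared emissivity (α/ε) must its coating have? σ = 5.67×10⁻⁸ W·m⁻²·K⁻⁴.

α/ε ≈ 0.425

Balance: αS·A = εσ·1A·T⁴ ⇒ α/ε = σT⁴/S.
α/ε = 5.67×10⁻⁸·(234)⁴/400 = 5.67×10⁻⁸·2.998×10⁹/400.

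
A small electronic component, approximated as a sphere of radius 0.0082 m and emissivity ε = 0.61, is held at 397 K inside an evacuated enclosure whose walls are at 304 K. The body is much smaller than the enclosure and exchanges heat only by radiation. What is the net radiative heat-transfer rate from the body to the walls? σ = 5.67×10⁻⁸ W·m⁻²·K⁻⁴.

P_net ≈ 0.476 W

For a small grey body in a large enclosure: P_net = εσA(T_body⁴ − T_wall⁴).
A = 4πr² = 8.450×10⁻⁴ m²; T_body⁴ − T_wall⁴ = 2.484×10¹⁰ − 8.541×10⁹ = 1.630×10¹⁰ K⁴.
|P_net| = 0.61·5.67×10⁻⁸·8.450×10⁻⁴·1.630×10¹⁰.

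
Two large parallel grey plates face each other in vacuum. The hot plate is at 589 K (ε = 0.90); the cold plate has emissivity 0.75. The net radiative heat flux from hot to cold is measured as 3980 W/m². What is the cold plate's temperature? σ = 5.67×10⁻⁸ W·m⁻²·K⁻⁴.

q = σ(T₁⁴ − T₂⁴)/(1/ε₁ + 1/ε₂ − 1); denominator = 1.444.
T₂⁴ = T₁⁴ − q·(1/ε₁+1/ε₂−1)/σ = 1.204×10¹¹ − 3980·1.444/5.67×10⁻⁸
    = 1.896×10¹⁰ K⁴.

T₂ ≈ 371 K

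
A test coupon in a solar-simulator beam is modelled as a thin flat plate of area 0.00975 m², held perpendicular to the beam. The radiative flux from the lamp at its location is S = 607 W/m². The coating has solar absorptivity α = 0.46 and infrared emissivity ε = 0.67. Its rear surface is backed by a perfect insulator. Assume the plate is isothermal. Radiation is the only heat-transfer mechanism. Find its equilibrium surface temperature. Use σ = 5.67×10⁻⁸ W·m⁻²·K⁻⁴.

At equilibrium, absorbed power = emitted power.
Absorbing cross-section = A = 0.009750 m²; emitting surface = A = 0.009750 m² (ratio 1).
αS·A_cross = εσ·A_surf·T⁴  ⇒  T⁴ = αS/(ε·1σ).
T⁴ = 0.460·607/(0.67·1·5.67×10⁻⁸) = 7.350×10⁹ K⁴.
T = (7.350×10⁹)^(1/4).

T ≈ 293 K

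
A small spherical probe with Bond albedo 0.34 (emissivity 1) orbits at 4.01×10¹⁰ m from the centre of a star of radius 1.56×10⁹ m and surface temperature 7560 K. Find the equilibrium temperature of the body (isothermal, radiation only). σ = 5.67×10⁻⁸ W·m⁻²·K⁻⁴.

T ≈ 950 K

The star's surface emits σT_*⁴; at distance d the flux is S = σT_*⁴(R_*/d)².
S = 5.67×10⁻⁸·(7560)⁴·(1.56×10⁹/4.01×10¹⁰)² = 2.803×10⁵ W/m².
For an isothermal sphere T⁴ = (1−a)S/(4σ) = 8.157×10¹¹ K⁴.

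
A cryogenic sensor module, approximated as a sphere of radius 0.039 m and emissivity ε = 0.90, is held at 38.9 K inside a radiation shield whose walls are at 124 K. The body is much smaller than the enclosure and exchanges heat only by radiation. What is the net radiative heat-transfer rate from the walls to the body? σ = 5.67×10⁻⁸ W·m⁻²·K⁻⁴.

For a small grey body in a large enclosure: P_net = εσA(T_body⁴ − T_wall⁴).
A = 4πr² = 0.01911 m²; T_body⁴ − T_wall⁴ = 2.290×10⁶ − 2.364×10⁸ = -2.341×10⁸ K⁴.
|P_net| = 0.90·5.67×10⁻⁸·0.01911·2.341×10⁸.

P_net ≈ 0.228 W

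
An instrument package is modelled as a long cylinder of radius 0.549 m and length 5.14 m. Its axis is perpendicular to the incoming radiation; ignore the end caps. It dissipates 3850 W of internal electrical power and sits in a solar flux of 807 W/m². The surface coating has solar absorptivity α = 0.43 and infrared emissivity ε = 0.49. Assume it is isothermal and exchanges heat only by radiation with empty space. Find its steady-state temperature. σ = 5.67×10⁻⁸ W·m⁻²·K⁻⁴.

At steady state, absorbed solar power + internal power = radiated power.
Absorbed: α·S·A_cross = 0.43·807·5.644 = 1958 W (cross-section 2rL).
Total input = 1958 + 3850 = 5808 W.
Radiated: εσ·A_surf·T⁴ with A_surf = 2πrL = 17.73 m².
T⁴ = 5808/(0.49·5.67×10⁻⁸·17.73) = 1.179×10¹⁰ K⁴.

T ≈ 330 K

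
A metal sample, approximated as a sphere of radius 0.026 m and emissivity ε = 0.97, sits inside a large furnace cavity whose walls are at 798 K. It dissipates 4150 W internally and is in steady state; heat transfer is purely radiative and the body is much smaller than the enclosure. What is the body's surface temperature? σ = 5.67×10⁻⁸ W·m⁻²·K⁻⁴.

T ≈ 1750 K

For a small grey body in a large enclosure, net radiated power = εσA(T⁴ − T_w⁴).
Steady state: P = εσA(T⁴ − T_w⁴) with A = 4πr² = 0.008495 m².
T⁴ = P/(εσA) + T_w⁴ = 4150/(0.97·5.67×10⁻⁸·0.008495) + (798)⁴
    = 8.883×10¹² + 4.055×10¹¹ = 9.288×10¹² K⁴.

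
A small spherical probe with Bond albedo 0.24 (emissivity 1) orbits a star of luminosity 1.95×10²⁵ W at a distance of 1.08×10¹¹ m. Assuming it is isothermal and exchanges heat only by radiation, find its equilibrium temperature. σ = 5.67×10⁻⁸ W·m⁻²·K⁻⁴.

T ≈ 145 K

First find the stellar flux at distance d: S = L/(4πd²) = 1.95×10²⁵/(4π·(1.08×10¹¹)²) = 133.0 W/m².
For an isothermal sphere, absorbed (1−a)S·πr² = emitted σ·4πr²·T⁴, so T⁴ = (1−a)S/(4σ).
T⁴ = 0.760·133.0/(4·5.67×10⁻⁸) = 4.458×10⁸ K⁴.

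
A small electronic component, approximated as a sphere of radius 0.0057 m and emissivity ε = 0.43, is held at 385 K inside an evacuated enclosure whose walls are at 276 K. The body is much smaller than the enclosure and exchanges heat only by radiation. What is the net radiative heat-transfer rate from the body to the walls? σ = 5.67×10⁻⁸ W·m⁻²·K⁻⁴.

P_net ≈ 0.161 W

For a small grey body in a large enclosure: P_net = εσA(T_body⁴ − T_wall⁴).
A = 4πr² = 4.083×10⁻⁴ m²; T_body⁴ − T_wall⁴ = 2.197×10¹⁰ − 5.803×10⁹ = 1.617×10¹⁰ K⁴.
|P_net| = 0.43·5.67×10⁻⁸·4.083×10⁻⁴·1.617×10¹⁰.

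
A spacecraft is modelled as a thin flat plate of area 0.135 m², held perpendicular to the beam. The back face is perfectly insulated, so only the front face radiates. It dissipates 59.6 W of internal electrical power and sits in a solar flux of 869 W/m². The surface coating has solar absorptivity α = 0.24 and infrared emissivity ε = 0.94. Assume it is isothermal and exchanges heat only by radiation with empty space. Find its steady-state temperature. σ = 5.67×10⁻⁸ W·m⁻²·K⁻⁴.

T ≈ 332 K

At steady state, absorbed solar power + internal power = radiated power.
Absorbed: α·S·A_cross = 0.24·869·0.1350 = 28.16 W (cross-section A).
Total input = 28.16 + 59.6 = 87.76 W.
Radiated: εσ·A_surf·T⁴ with A_surf = A = 0.1350 m².
T⁴ = 87.76/(0.94·5.67×10⁻⁸·0.1350) = 1.220×10¹⁰ K⁴.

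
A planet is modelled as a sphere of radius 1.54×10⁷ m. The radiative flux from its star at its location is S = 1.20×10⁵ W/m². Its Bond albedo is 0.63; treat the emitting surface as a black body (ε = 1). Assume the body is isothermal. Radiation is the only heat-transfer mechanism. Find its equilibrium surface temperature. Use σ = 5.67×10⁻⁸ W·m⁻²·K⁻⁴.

T ≈ 665 K

At equilibrium, absorbed power = emitted power.
Absorbing cross-section = πr² = 7.451×10¹⁴ m²; emitting surface = 4πr² = 2.980×10¹⁵ m² (ratio 4).
(1−a)S·A_cross = εσ·A_surf·T⁴  ⇒  T⁴ = (1−a)S/(4σ).
T⁴ = 0.370·1.20×10⁵/(4·5.67×10⁻⁸) = 1.958×10¹¹ K⁴.
T = (1.958×10¹¹)^(1/4).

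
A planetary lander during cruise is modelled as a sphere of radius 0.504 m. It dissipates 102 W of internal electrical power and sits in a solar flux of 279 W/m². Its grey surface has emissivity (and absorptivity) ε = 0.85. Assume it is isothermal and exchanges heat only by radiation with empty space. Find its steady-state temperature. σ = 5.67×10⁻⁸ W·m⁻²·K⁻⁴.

At steady state, absorbed solar power + internal power = radiated power.
Absorbed: α·S·A_cross = 0.85·279·0.7980 = 189.2 W (cross-section πr²).
Total input = 189.2 + 102 = 291.2 W.
Radiated: εσ·A_surf·T⁴ with A_surf = 4πr² = 3.192 m².
T⁴ = 291.2/(0.85·5.67×10⁻⁸·3.192) = 1.893×10⁹ K⁴.

T ≈ 209 K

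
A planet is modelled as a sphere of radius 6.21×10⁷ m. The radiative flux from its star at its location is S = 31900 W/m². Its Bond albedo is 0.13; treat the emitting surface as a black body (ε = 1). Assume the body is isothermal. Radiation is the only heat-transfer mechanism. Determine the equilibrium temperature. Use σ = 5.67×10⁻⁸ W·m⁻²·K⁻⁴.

At equilibrium, absorbed power = emitted power.
Absorbing cross-section = πr² = 1.212×10¹⁶ m²; emitting surface = 4πr² = 4.846×10¹⁶ m² (ratio 4).
(1−a)S·A_cross = εσ·A_surf·T⁴  ⇒  T⁴ = (1−a)S/(4σ).
T⁴ = 0.870·31900/(4·5.67×10⁻⁸) = 1.224×10¹¹ K⁴.
T = (1.224×10¹¹)^(1/4).

T ≈ 591 K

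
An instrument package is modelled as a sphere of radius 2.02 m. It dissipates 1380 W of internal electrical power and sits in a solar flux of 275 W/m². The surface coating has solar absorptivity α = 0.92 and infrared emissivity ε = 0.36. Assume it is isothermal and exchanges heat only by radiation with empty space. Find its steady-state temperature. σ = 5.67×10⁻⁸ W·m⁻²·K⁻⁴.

At steady state, absorbed solar power + internal power = radiated power.
Absorbed: α·S·A_cross = 0.92·275·12.82 = 3243 W (cross-section πr²).
Total input = 3243 + 1380 = 4623 W.
Radiated: εσ·A_surf·T⁴ with A_surf = 4πr² = 51.28 m².
T⁴ = 4623/(0.36·5.67×10⁻⁸·51.28) = 4.417×10⁹ K⁴.

T ≈ 258 K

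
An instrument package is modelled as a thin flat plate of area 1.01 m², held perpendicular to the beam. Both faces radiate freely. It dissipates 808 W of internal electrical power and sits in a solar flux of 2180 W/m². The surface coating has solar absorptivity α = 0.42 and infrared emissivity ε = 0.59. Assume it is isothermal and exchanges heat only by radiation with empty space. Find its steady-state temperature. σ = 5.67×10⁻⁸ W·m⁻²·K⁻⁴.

T ≈ 400 K

At steady state, absorbed solar power + internal power = radiated power.
Absorbed: α·S·A_cross = 0.42·2180·1.010 = 924.8 W (cross-section A).
Total input = 924.8 + 808 = 1733 W.
Radiated: εσ·A_surf·T⁴ with A_surf = 2A = 2.020 m².
T⁴ = 1733/(0.59·5.67×10⁻⁸·2.020) = 2.564×10¹⁰ K⁴.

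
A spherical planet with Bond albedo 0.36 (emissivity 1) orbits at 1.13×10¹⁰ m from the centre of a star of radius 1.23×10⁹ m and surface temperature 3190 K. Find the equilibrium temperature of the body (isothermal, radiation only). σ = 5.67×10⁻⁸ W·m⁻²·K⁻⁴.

The star's surface emits σT_*⁴; at distance d the flux is S = σT_*⁴(R_*/d)².
S = 5.67×10⁻⁸·(3190)⁴·(1.23×10⁹/1.13×10¹⁰)² = 69570 W/m².
For an isothermal sphere T⁴ = (1−a)S/(4σ) = 1.963×10¹¹ K⁴.

T ≈ 666 K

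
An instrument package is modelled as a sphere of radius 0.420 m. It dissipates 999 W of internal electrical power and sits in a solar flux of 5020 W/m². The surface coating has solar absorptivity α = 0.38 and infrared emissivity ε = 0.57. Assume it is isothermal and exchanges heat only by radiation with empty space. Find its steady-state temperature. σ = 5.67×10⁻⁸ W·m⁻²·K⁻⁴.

T ≈ 412 K

At steady state, absorbed solar power + internal power = radiated power.
Absorbed: α·S·A_cross = 0.38·5020·0.5542 = 1057 W (cross-section πr²).
Total input = 1057 + 999 = 2056 W.
Radiated: εσ·A_surf·T⁴ with A_surf = 4πr² = 2.217 m².
T⁴ = 2056/(0.57·5.67×10⁻⁸·2.217) = 2.870×10¹⁰ K⁴.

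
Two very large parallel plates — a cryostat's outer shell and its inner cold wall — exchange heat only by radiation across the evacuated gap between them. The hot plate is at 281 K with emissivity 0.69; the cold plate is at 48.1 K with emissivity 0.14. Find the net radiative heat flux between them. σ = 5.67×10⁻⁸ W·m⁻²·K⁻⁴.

For two infinite grey parallel plates, q = σ(T₁⁴ − T₂⁴)/(1/ε₁ + 1/ε₂ − 1).
T₁⁴ − T₂⁴ = 6.235×10⁹ − 5.353×10⁶ = 6.229×10⁹ K⁴.
1/ε₁ + 1/ε₂ − 1 = 1.449 + 7.143 − 1 = 7.592.
q = 5.67×10⁻⁸ × 6.229×10⁹ / 7.592.

q ≈ 46.5 W/m²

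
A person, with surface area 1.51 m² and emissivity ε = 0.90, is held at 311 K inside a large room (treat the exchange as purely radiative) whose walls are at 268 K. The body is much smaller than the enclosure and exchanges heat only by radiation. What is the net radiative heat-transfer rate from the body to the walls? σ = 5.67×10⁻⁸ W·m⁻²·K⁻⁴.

For a small grey body in a large enclosure: P_net = εσA(T_body⁴ − T_wall⁴).
A = 1.51 m²; T_body⁴ − T_wall⁴ = 9.355×10⁹ − 5.159×10⁹ = 4.196×10⁹ K⁴.
|P_net| = 0.90·5.67×10⁻⁸·1.510·4.196×10⁹.

P_net ≈ 323 W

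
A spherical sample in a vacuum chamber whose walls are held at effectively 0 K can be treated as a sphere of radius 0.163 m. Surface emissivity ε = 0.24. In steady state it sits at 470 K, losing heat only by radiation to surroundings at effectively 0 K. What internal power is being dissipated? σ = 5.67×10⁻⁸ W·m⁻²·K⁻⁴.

Steady state: P = εσA T⁴.
A = 4πr² = 0.3339 m²; T⁴ = (470)⁴ = 4.880×10¹⁰ K⁴.
P = 0.24 × 5.67×10⁻⁸ × 0.3339 × 4.880×10¹⁰.

P ≈ 222 W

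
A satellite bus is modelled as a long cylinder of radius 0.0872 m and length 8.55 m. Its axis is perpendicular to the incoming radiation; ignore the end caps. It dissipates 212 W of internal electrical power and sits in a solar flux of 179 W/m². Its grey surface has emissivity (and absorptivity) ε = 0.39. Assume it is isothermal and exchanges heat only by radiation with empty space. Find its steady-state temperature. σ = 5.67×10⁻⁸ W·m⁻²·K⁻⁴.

T ≈ 235 K

At steady state, absorbed solar power + internal power = radiated power.
Absorbed: α·S·A_cross = 0.39·179·1.491 = 104.1 W (cross-section 2rL).
Total input = 104.1 + 212 = 316.1 W.
Radiated: εσ·A_surf·T⁴ with A_surf = 2πrL = 4.684 m².
T⁴ = 316.1/(0.39·5.67×10⁻⁸·4.684) = 3.051×10⁹ K⁴.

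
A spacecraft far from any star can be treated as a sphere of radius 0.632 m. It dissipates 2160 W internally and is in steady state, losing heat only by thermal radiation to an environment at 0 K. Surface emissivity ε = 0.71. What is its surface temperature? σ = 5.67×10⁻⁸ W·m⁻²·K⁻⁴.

Steady state: internal power = radiated power, P = εσA T⁴.
Radiating area A = 4πr² = 5.019 m².
T⁴ = P/(εσA) = 2160/(0.71·5.67×10⁻⁸·5.019) = 1.069×10¹⁰ K⁴.
T = (1.069×10¹⁰)^(1/4).

T ≈ 322 K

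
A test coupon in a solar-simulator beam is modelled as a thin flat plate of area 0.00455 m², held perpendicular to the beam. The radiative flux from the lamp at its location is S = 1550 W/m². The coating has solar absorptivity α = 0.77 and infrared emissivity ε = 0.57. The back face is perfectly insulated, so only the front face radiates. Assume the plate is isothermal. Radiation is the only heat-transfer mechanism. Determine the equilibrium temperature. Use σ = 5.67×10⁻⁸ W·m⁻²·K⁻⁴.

At equilibrium, absorbed power = emitted power.
Absorbing cross-section = A = 0.004550 m²; emitting surface = A = 0.004550 m² (ratio 1).
αS·A_cross = εσ·A_surf·T⁴  ⇒  T⁴ = αS/(ε·1σ).
T⁴ = 0.770·1550/(0.57·1·5.67×10⁻⁸) = 3.693×10¹⁰ K⁴.
T = (3.693×10¹⁰)^(1/4).

T ≈ 438 K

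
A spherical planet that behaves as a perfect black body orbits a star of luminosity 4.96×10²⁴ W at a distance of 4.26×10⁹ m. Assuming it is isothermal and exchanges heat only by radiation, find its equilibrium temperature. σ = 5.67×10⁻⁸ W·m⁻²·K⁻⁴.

T ≈ 556 K

First find the stellar flux at distance d: S = L/(4πd²) = 4.96×10²⁴/(4π·(4.26×10⁹)²) = 21750 W/m².
For an isothermal sphere, absorbed (1−a)S·πr² = emitted σ·4πr²·T⁴, so T⁴ = (1−a)S/(4σ).
T⁴ = 1.00·21750/(4·5.67×10⁻⁸) = 9.590×10¹⁰ K⁴.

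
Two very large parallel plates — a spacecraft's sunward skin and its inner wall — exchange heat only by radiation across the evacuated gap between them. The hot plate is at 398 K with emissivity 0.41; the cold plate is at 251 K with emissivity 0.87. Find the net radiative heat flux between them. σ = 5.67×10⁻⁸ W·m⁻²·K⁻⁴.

For two infinite grey parallel plates, q = σ(T₁⁴ − T₂⁴)/(1/ε₁ + 1/ε₂ − 1).
T₁⁴ − T₂⁴ = 2.509×10¹⁰ − 3.969×10⁹ = 2.112×10¹⁰ K⁴.
1/ε₁ + 1/ε₂ − 1 = 2.439 + 1.149 − 1 = 2.588.
q = 5.67×10⁻⁸ × 2.112×10¹⁰ / 2.588.

q ≈ 463 W/m²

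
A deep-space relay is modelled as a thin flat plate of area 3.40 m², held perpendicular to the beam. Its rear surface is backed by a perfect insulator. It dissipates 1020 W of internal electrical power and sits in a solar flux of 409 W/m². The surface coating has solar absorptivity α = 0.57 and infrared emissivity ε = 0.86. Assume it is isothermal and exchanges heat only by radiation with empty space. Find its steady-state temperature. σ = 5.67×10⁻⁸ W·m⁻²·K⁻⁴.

At steady state, absorbed solar power + internal power = radiated power.
Absorbed: α·S·A_cross = 0.57·409·3.400 = 792.6 W (cross-section A).
Total input = 792.6 + 1020 = 1813 W.
Radiated: εσ·A_surf·T⁴ with A_surf = A = 3.400 m².
T⁴ = 1813/(0.86·5.67×10⁻⁸·3.400) = 1.093×10¹⁰ K⁴.

T ≈ 323 K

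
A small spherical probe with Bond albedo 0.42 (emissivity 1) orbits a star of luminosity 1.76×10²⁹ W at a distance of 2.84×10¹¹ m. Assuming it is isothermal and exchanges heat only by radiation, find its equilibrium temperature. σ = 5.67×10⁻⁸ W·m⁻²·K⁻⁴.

First find the stellar flux at distance d: S = L/(4πd²) = 1.76×10²⁹/(4π·(2.84×10¹¹)²) = 1.736×10⁵ W/m².
For an isothermal sphere, absorbed (1−a)S·πr² = emitted σ·4πr²·T⁴, so T⁴ = (1−a)S/(4σ).
T⁴ = 0.580·1.736×10⁵/(4·5.67×10⁻⁸) = 4.441×10¹¹ K⁴.

T ≈ 816 K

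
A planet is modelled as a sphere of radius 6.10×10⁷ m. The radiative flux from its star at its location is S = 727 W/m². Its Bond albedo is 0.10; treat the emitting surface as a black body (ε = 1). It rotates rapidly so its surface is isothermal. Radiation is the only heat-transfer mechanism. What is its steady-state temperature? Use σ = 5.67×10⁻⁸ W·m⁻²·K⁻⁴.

T ≈ 232 K

At equilibrium, absorbed power = emitted power.
Absorbing cross-section = πr² = 1.169×10¹⁶ m²; emitting surface = 4πr² = 4.676×10¹⁶ m² (ratio 4).
(1−a)S·A_cross = εσ·A_surf·T⁴  ⇒  T⁴ = (1−a)S/(4σ).
T⁴ = 0.900·727/(4·5.67×10⁻⁸) = 2.885×10⁹ K⁴.
T = (2.885×10⁹)^(1/4).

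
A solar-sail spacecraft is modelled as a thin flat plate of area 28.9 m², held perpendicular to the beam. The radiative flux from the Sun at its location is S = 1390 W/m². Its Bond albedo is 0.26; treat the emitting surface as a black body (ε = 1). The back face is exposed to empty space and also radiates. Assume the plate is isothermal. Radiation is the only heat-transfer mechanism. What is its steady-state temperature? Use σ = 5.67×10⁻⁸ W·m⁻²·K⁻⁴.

T ≈ 309 K

At equilibrium, absorbed power = emitted power.
Absorbing cross-section = A = 28.90 m²; emitting surface = 2A = 57.80 m² (ratio 2).
(1−a)S·A_cross = εσ·A_surf·T⁴  ⇒  T⁴ = (1−a)S/(2σ).
T⁴ = 0.740·1390/(2·5.67×10⁻⁸) = 9.071×10⁹ K⁴.
T = (9.071×10⁹)^(1/4).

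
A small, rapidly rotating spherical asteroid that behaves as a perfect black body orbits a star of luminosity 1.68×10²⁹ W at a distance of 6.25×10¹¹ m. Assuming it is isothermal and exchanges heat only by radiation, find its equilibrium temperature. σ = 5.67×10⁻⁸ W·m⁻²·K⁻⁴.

First find the stellar flux at distance d: S = L/(4πd²) = 1.68×10²⁹/(4π·(6.25×10¹¹)²) = 34220 W/m².
For an isothermal sphere, absorbed (1−a)S·πr² = emitted σ·4πr²·T⁴, so T⁴ = (1−a)S/(4σ).
T⁴ = 1.00·34220/(4·5.67×10⁻⁸) = 1.509×10¹¹ K⁴.

T ≈ 623 K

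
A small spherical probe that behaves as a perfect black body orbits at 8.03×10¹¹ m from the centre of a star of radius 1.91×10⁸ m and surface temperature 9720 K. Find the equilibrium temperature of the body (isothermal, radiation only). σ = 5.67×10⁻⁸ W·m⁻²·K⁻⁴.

T ≈ 106 K

The star's surface emits σT_*⁴; at distance d the flux is S = σT_*⁴(R_*/d)².
S = 5.67×10⁻⁸·(9720)⁴·(1.91×10⁸/8.03×10¹¹)² = 28.63 W/m².
For an isothermal sphere T⁴ = (1−a)S/(4σ) = 1.263×10⁸ K⁴.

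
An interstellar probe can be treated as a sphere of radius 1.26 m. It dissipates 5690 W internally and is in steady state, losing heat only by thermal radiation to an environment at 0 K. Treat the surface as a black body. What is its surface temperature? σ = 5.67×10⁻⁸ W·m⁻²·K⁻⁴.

Steady state: internal power = radiated power, P = εσA T⁴.
Radiating area A = 4πr² = 19.95 m².
T⁴ = P/(εσA) = 5690/(1.0·5.67×10⁻⁸·19.95) = 5.030×10⁹ K⁴.
T = (5.030×10⁹)^(1/4).

T ≈ 266 K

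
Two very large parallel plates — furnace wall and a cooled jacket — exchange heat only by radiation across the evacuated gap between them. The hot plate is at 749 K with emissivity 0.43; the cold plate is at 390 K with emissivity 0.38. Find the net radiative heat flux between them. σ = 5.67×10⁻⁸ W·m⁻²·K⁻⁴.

For two infinite grey parallel plates, q = σ(T₁⁴ − T₂⁴)/(1/ε₁ + 1/ε₂ − 1).
T₁⁴ − T₂⁴ = 3.147×10¹¹ − 2.313×10¹⁰ = 2.916×10¹¹ K⁴.
1/ε₁ + 1/ε₂ − 1 = 2.326 + 2.632 − 1 = 3.957.
q = 5.67×10⁻⁸ × 2.916×10¹¹ / 3.957.

q ≈ 4180 W/m²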